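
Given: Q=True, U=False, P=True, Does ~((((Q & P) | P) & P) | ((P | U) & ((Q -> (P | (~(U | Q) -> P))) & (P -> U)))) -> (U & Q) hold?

True

Q & P = True & True = True
(Q & P) | P = True | True = True
((Q & P) | P) & P = True & True = True
P | U = True | False = True
U | Q = False | True = True
~(U | Q) = ~True = False
~(U | Q) -> P = False -> True = True
P | (~(U | Q) -> P) = True | True = True
Q -> (P | (~(U | Q) -> P)) = True -> True = True
P -> U = True -> False = False
(Q -> (P | (~(U | Q) -> P))) & (P -> U) = True & False = False
(P | U) & ((Q -> (P | (~(U | Q) -> P))) & (P -> U)) = True & False = False
(((Q & P) | P) & P) | ((P | U) & ((Q -> (P | (~(U | Q) -> P))) & (P -> U))) = True | False = True
~((((Q & P) | P) & P) | ((P | U) & ((Q -> (P | (~(U | Q) -> P))) & (P -> U)))) = ~True = False
U & Q = False & True = False
~((((Q & P) | P) & P) | ((P | U) & ((Q -> (P | (~(U | Q) -> P))) & (P -> U)))) -> (U & Q) = False -> False = True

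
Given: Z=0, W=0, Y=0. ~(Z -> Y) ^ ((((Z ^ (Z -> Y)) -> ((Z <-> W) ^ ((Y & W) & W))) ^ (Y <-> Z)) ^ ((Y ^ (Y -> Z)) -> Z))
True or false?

0

Z -> Y = 0 -> 0 = 1
~(Z -> Y) = ~1 = 0
Z -> Y = 0 -> 0 = 1
Z ^ (Z -> Y) = 0 ^ 1 = 1
Z <-> W = 0 <-> 0 = 1
Y & W = 0 & 0 = 0
(Y & W) & W = 0 & 0 = 0
(Z <-> W) ^ ((Y & W) & W) = 1 ^ 0 = 1
(Z ^ (Z -> Y)) -> ((Z <-> W) ^ ((Y & W) & W)) = 1 -> 1 = 1
Y <-> Z = 0 <-> 0 = 1
((Z ^ (Z -> Y)) -> ((Z <-> W) ^ ((Y & W) & W))) ^ (Y <-> Z) = 1 ^ 1 = 0
Y -> Z = 0 -> 0 = 1
Y ^ (Y -> Z) = 0 ^ 1 = 1
(Y ^ (Y -> Z)) -> Z = 1 -> 0 = 0
(((Z ^ (Z -> Y)) -> ((Z <-> W) ^ ((Y & W) & W))) ^ (Y <-> Z)) ^ ((Y ^ (Y -> Z)) -> Z) = 0 ^ 0 = 0
~(Z -> Y) ^ ((((Z ^ (Z -> Y)) -> ((Z <-> W) ^ ((Y & W) & W))) ^ (Y <-> Z)) ^ ((Y ^ (Y -> Z)) -> Z)) = 0 ^ 0 = 0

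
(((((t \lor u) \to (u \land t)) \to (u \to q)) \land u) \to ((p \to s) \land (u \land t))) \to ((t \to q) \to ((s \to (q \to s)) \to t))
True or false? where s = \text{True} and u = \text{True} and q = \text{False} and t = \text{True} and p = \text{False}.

\text{True}

t \lor u = \text{True} \lor \text{True} = \text{True}
u \land t = \text{True} \land \text{True} = \text{True}
(t \lor u) \to (u \land t) = \text{True} \to \text{True} = \text{True}
u \to q = \text{True} \to \text{False} = \text{False}
((t \lor u) \to (u \land t)) \to (u \to q) = \text{True} \to \text{False} = \text{False}
(((t \lor u) \to (u \land t)) \to (u \to q)) \land u = \text{False} \land \text{True} = \text{False}
p \to s = \text{False} \to \text{True} = \text{True}
u \land t = \text{True} \land \text{True} = \text{True}
(p \to s) \land (u \land t) = \text{True} \land \text{True} = \text{True}
((((t \lor u) \to (u \land t)) \to (u \to q)) \land u) \to ((p \to s) \land (u \land t)) = \text{False} \to \text{True} = \text{True}
t \to q = \text{True} \to \text{False} = \text{False}
q \to s = \text{False} \to \text{True} = \text{True}
s \to (q \to s) = \text{True} \to \text{True} = \text{True}
(s \to (q \to s)) \to t = \text{True} \to \text{True} = \text{True}
(t \to q) \to ((s \to (q \to s)) \to t) = \text{False} \to \text{True} = \text{True}
(((((t \lor u) \to (u \land t)) \to (u \to q)) \land u) \to ((p \to s) \land (u \land t))) \to ((t \to q) \to ((s \to (q \to s)) \to t)) = \text{True} \to \text{True} = \text{True}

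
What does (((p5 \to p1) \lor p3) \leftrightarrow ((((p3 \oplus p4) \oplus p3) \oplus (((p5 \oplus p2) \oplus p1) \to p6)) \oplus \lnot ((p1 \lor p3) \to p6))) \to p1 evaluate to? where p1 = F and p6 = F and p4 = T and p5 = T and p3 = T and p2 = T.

p5 \to p1 = T \to F = F
(p5 \to p1) \lor p3 = F \lor T = T
p3 \oplus p4 = T \oplus T = F
(p3 \oplus p4) \oplus p3 = F \oplus T = T
p5 \oplus p2 = T \oplus T = F
(p5 \oplus p2) \oplus p1 = F \oplus F = F
((p5 \oplus p2) \oplus p1) \to p6 = F \to F = T
((p3 \oplus p4) \oplus p3) \oplus (((p5 \oplus p2) \oplus p1) \to p6) = T \oplus T = F
p1 \lor p3 = F \lor T = T
(p1 \lor p3) \to p6 = T \to F = F
\lnot ((p1 \lor p3) \to p6) = \lnot F = T
(((p3 \oplus p4) \oplus p3) \oplus (((p5 \oplus p2) \oplus p1) \to p6)) \oplus \lnot ((p1 \lor p3) \to p6) = F \oplus T = T
((p5 \to p1) \lor p3) \leftrightarrow ((((p3 \oplus p4) \oplus p3) \oplus (((p5 \oplus p2) \oplus p1) \to p6)) \oplus \lnot ((p1 \lor p3) \to p6)) = T \leftrightarrow T = T
(((p5 \to p1) \lor p3) \leftrightarrow ((((p3 \oplus p4) \oplus p3) \oplus (((p5 \oplus p2) \oplus p1) \to p6)) \oplus \lnot ((p1 \lor p3) \to p6))) \to p1 = T \to F = F

F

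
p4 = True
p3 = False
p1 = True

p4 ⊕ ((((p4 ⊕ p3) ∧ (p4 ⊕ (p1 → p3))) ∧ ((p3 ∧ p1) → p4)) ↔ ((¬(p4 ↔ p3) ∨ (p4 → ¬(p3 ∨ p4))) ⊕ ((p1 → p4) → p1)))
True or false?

p4 ⊕ p3 = True ⊕ False = True
p1 → p3 = True → False = False
p4 ⊕ (p1 → p3) = True ⊕ False = True
(p4 ⊕ p3) ∧ (p4 ⊕ (p1 → p3)) = True ∧ True = True
p3 ∧ p1 = False ∧ True = False
(p3 ∧ p1) → p4 = False → True = True
((p4 ⊕ p3) ∧ (p4 ⊕ (p1 → p3))) ∧ ((p3 ∧ p1) → p4) = True ∧ True = True
p4 ↔ p3 = True ↔ False = False
¬(p4 ↔ p3) = ¬False = True
p3 ∨ p4 = False ∨ True = True
¬(p3 ∨ p4) = ¬True = False
p4 → ¬(p3 ∨ p4) = True → False = False
¬(p4 ↔ p3) ∨ (p4 → ¬(p3 ∨ p4)) = True ∨ False = True
p1 → p4 = True → True = True
(p1 → p4) → p1 = True → True = True
(¬(p4 ↔ p3) ∨ (p4 → ¬(p3 ∨ p4))) ⊕ ((p1 → p4) → p1) = True ⊕ True = False
(((p4 ⊕ p3) ∧ (p4 ⊕ (p1 → p3))) ∧ ((p3 ∧ p1) → p4)) ↔ ((¬(p4 ↔ p3) ∨ (p4 → ¬(p3 ∨ p4))) ⊕ ((p1 → p4) → p1)) = True ↔ False = False
p4 ⊕ ((((p4 ⊕ p3) ∧ (p4 ⊕ (p1 → p3))) ∧ ((p3 ∧ p1) → p4)) ↔ ((¬(p4 ↔ p3) ∨ (p4 → ¬(p3 ∨ p4))) ⊕ ((p1 → p4) → p1))) = True ⊕ False = True

True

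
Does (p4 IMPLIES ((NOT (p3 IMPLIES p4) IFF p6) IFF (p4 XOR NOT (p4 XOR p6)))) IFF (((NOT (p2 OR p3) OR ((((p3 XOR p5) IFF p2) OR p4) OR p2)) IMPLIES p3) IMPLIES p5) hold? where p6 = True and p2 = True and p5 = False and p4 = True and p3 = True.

p3 IMPLIES p4 = True IMPLIES True = True
NOT (p3 IMPLIES p4) = NOT True = False
NOT (p3 IMPLIES p4) IFF p6 = False IFF True = False
p4 XOR p6 = True XOR True = False
NOT (p4 XOR p6) = NOT False = True
p4 XOR NOT (p4 XOR p6) = True XOR True = False
(NOT (p3 IMPLIES p4) IFF p6) IFF (p4 XOR NOT (p4 XOR p6)) = False IFF False = True
p4 IMPLIES ((NOT (p3 IMPLIES p4) IFF p6) IFF (p4 XOR NOT (p4 XOR p6))) = True IMPLIES True = True
p2 OR p3 = True OR True = True
NOT (p2 OR p3) = NOT True = False
p3 XOR p5 = True XOR False = True
(p3 XOR p5) IFF p2 = True IFF True = True
((p3 XOR p5) IFF p2) OR p4 = True OR True = True
(((p3 XOR p5) IFF p2) OR p4) OR p2 = True OR True = True
NOT (p2 OR p3) OR ((((p3 XOR p5) IFF p2) OR p4) OR p2) = False OR True = True
(NOT (p2 OR p3) OR ((((p3 XOR p5) IFF p2) OR p4) OR p2)) IMPLIES p3 = True IMPLIES True = True
((NOT (p2 OR p3) OR ((((p3 XOR p5) IFF p2) OR p4) OR p2)) IMPLIES p3) IMPLIES p5 = True IMPLIES False = False
(p4 IMPLIES ((NOT (p3 IMPLIES p4) IFF p6) IFF (p4 XOR NOT (p4 XOR p6)))) IFF (((NOT (p2 OR p3) OR ((((p3 XOR p5) IFF p2) OR p4) OR p2)) IMPLIES p3) IMPLIES p5) = True IFF False = False

False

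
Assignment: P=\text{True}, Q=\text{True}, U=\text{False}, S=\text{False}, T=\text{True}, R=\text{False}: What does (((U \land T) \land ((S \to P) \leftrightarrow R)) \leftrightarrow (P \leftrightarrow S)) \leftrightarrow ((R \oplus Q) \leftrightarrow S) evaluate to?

U \land T = \text{False} \land \text{True} = \text{False}
S \to P = \text{False} \to \text{True} = \text{True}
(S \to P) \leftrightarrow R = \text{True} \leftrightarrow \text{False} = \text{False}
(U \land T) \land ((S \to P) \leftrightarrow R) = \text{False} \land \text{False} = \text{False}
P \leftrightarrow S = \text{True} \leftrightarrow \text{False} = \text{False}
((U \land T) \land ((S \to P) \leftrightarrow R)) \leftrightarrow (P \leftrightarrow S) = \text{False} \leftrightarrow \text{False} = \text{True}
R \oplus Q = \text{False} \oplus \text{True} = \text{True}
(R \oplus Q) \leftrightarrow S = \text{True} \leftrightarrow \text{False} = \text{False}
(((U \land T) \land ((S \to P) \leftrightarrow R)) \leftrightarrow (P \leftrightarrow S)) \leftrightarrow ((R \oplus Q) \leftrightarrow S) = \text{True} \leftrightarrow \text{False} = \text{False}

\text{False}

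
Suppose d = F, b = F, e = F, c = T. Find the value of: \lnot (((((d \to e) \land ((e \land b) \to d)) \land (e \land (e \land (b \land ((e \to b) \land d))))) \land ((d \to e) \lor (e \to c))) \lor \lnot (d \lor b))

d \to e = F \to F = T
e \land b = F \land F = F
(e \land b) \to d = F \to F = T
(d \to e) \land ((e \land b) \to d) = T \land T = T
e \to b = F \to F = T
(e \to b) \land d = T \land F = F
b \land ((e \to b) \land d) = F \land F = F
e \land (b \land ((e \to b) \land d)) = F \land F = F
e \land (e \land (b \land ((e \to b) \land d))) = F \land F = F
((d \to e) \land ((e \land b) \to d)) \land (e \land (e \land (b \land ((e \to b) \land d)))) = T \land F = F
d \to e = F \to F = T
e \to c = F \to T = T
(d \to e) \lor (e \to c) = T \lor T = T
(((d \to e) \land ((e \land b) \to d)) \land (e \land (e \land (b \land ((e \to b) \land d))))) \land ((d \to e) \lor (e \to c)) = F \land T = F
d \lor b = F \lor F = F
\lnot (d \lor b) = \lnot F = T
((((d \to e) \land ((e \land b) \to d)) \land (e \land (e \land (b \land ((e \to b) \land d))))) \land ((d \to e) \lor (e \to c))) \lor \lnot (d \lor b) = F \lor T = T
\lnot (((((d \to e) \land ((e \land b) \to d)) \land (e \land (e \land (b \land ((e \to b) \land d))))) \land ((d \to e) \lor (e \to c))) \lor \lnot (d \lor b)) = \lnot T = F

F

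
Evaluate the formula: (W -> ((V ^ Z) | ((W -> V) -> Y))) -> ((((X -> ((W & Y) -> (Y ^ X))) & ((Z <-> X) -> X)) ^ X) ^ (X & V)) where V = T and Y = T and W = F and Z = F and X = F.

Substituting V=T, Y=T, W=F, Z=F, X=F:
V ^ Z = T ^ F = T
W -> V = F -> T = T
(W -> V) -> Y = T -> T = T
(V ^ Z) | ((W -> V) -> Y) = T | T = T
W -> ((V ^ Z) | ((W -> V) -> Y)) = F -> T = T
W & Y = F & T = F
Y ^ X = T ^ F = T
(W & Y) -> (Y ^ X) = F -> T = T
X -> ((W & Y) -> (Y ^ X)) = F -> T = T
Z <-> X = F <-> F = T
(Z <-> X) -> X = T -> F = F
(X -> ((W & Y) -> (Y ^ X))) & ((Z <-> X) -> X) = T & F = F
((X -> ((W & Y) -> (Y ^ X))) & ((Z <-> X) -> X)) ^ X = F ^ F = F
X & V = F & T = F
(((X -> ((W & Y) -> (Y ^ X))) & ((Z <-> X) -> X)) ^ X) ^ (X & V) = F ^ F = F
(W -> ((V ^ Z) | ((W -> V) -> Y))) -> ((((X -> ((W & Y) -> (Y ^ X))) & ((Z <-> X) -> X)) ^ X) ^ (X & V)) = T -> F = F

F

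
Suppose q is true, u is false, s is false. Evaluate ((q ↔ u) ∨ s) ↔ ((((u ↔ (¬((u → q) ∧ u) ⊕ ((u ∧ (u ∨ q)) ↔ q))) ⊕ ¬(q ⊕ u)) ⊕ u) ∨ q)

False

q ↔ u = True ↔ False = False
(q ↔ u) ∨ s = False ∨ False = False
u → q = False → True = True
(u → q) ∧ u = True ∧ False = False
¬((u → q) ∧ u) = ¬False = True
u ∨ q = False ∨ True = True
u ∧ (u ∨ q) = False ∧ True = False
(u ∧ (u ∨ q)) ↔ q = False ↔ True = False
¬((u → q) ∧ u) ⊕ ((u ∧ (u ∨ q)) ↔ q) = True ⊕ False = True
u ↔ (¬((u → q) ∧ u) ⊕ ((u ∧ (u ∨ q)) ↔ q)) = False ↔ True = False
q ⊕ u = True ⊕ False = True
¬(q ⊕ u) = ¬True = False
(u ↔ (¬((u → q) ∧ u) ⊕ ((u ∧ (u ∨ q)) ↔ q))) ⊕ ¬(q ⊕ u) = False ⊕ False = False
((u ↔ (¬((u → q) ∧ u) ⊕ ((u ∧ (u ∨ q)) ↔ q))) ⊕ ¬(q ⊕ u)) ⊕ u = False ⊕ False = False
(((u ↔ (¬((u → q) ∧ u) ⊕ ((u ∧ (u ∨ q)) ↔ q))) ⊕ ¬(q ⊕ u)) ⊕ u) ∨ q = False ∨ True = True
((q ↔ u) ∨ s) ↔ ((((u ↔ (¬((u → q) ∧ u) ⊕ ((u ∧ (u ∨ q)) ↔ q))) ⊕ ¬(q ⊕ u)) ⊕ u) ∨ q) = False ↔ True = False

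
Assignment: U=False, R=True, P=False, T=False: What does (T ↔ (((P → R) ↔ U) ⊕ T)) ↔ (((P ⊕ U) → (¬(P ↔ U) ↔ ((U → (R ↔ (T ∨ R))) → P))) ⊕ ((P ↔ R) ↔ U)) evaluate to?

Substituting U=False, R=True, P=False, T=False:
P → R = False → True = True
(P → R) ↔ U = True ↔ False = False
((P → R) ↔ U) ⊕ T = False ⊕ False = False
T ↔ (((P → R) ↔ U) ⊕ T) = False ↔ False = True
P ⊕ U = False ⊕ False = False
P ↔ U = False ↔ False = True
¬(P ↔ U) = ¬True = False
T ∨ R = False ∨ True = True
R ↔ (T ∨ R) = True ↔ True = True
U → (R ↔ (T ∨ R)) = False → True = True
(U → (R ↔ (T ∨ R))) → P = True → False = False
¬(P ↔ U) ↔ ((U → (R ↔ (T ∨ R))) → P) = False ↔ False = True
(P ⊕ U) → (¬(P ↔ U) ↔ ((U → (R ↔ (T ∨ R))) → P)) = False → True = True
P ↔ R = False ↔ True = False
(P ↔ R) ↔ U = False ↔ False = True
((P ⊕ U) → (¬(P ↔ U) ↔ ((U → (R ↔ (T ∨ R))) → P))) ⊕ ((P ↔ R) ↔ U) = True ⊕ True = False
(T ↔ (((P → R) ↔ U) ⊕ T)) ↔ (((P ⊕ U) → (¬(P ↔ U) ↔ ((U → (R ↔ (T ∨ R))) → P))) ⊕ ((P ↔ R) ↔ U)) = True ↔ False = False

False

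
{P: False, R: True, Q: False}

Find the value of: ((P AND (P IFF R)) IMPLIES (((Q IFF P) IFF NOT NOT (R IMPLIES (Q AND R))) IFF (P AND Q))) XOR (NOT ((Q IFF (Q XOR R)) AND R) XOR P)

Substituting P=False, R=True, Q=False:
P IFF R = False IFF True = False
P AND (P IFF R) = False AND False = False
Q IFF P = False IFF False = True
Q AND R = False AND True = False
R IMPLIES (Q AND R) = True IMPLIES False = False
NOT (R IMPLIES (Q AND R)) = NOT False = True
NOT NOT (R IMPLIES (Q AND R)) = NOT True = False
(Q IFF P) IFF NOT NOT (R IMPLIES (Q AND R)) = True IFF False = False
P AND Q = False AND False = False
((Q IFF P) IFF NOT NOT (R IMPLIES (Q AND R))) IFF (P AND Q) = False IFF False = True
(P AND (P IFF R)) IMPLIES (((Q IFF P) IFF NOT NOT (R IMPLIES (Q AND R))) IFF (P AND Q)) = False IMPLIES True = True
Q XOR R = False XOR True = True
Q IFF (Q XOR R) = False IFF True = False
(Q IFF (Q XOR R)) AND R = False AND True = False
NOT ((Q IFF (Q XOR R)) AND R) = NOT False = True
NOT ((Q IFF (Q XOR R)) AND R) XOR P = True XOR False = True
((P AND (P IFF R)) IMPLIES (((Q IFF P) IFF NOT NOT (R IMPLIES (Q AND R))) IFF (P AND Q))) XOR (NOT ((Q IFF (Q XOR R)) AND R) XOR P) = True XOR True = False

False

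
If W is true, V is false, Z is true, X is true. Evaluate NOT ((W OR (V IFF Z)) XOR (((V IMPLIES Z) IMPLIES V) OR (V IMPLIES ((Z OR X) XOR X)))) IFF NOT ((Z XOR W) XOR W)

False

V IFF Z = False IFF True = False
W OR (V IFF Z) = True OR False = True
V IMPLIES Z = False IMPLIES True = True
(V IMPLIES Z) IMPLIES V = True IMPLIES False = False
Z OR X = True OR True = True
(Z OR X) XOR X = True XOR True = False
V IMPLIES ((Z OR X) XOR X) = False IMPLIES False = True
((V IMPLIES Z) IMPLIES V) OR (V IMPLIES ((Z OR X) XOR X)) = False OR True = True
(W OR (V IFF Z)) XOR (((V IMPLIES Z) IMPLIES V) OR (V IMPLIES ((Z OR X) XOR X))) = True XOR True = False
NOT ((W OR (V IFF Z)) XOR (((V IMPLIES Z) IMPLIES V) OR (V IMPLIES ((Z OR X) XOR X)))) = NOT False = True
Z XOR W = True XOR True = False
(Z XOR W) XOR W = False XOR True = True
NOT ((Z XOR W) XOR W) = NOT True = False
NOT ((W OR (V IFF Z)) XOR (((V IMPLIES Z) IMPLIES V) OR (V IMPLIES ((Z OR X) XOR X)))) IFF NOT ((Z XOR W) XOR W) = True IFF False = False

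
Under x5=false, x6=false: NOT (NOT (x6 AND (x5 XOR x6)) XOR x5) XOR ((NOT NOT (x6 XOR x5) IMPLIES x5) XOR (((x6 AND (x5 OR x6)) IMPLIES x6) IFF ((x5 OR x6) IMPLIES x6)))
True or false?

x5 XOR x6 = false XOR false = false
x6 AND (x5 XOR x6) = false AND false = false
NOT (x6 AND (x5 XOR x6)) = NOT false = true
NOT (x6 AND (x5 XOR x6)) XOR x5 = true XOR false = true
NOT (NOT (x6 AND (x5 XOR x6)) XOR x5) = NOT true = false
x6 XOR x5 = false XOR false = false
NOT (x6 XOR x5) = NOT false = true
NOT NOT (x6 XOR x5) = NOT true = false
NOT NOT (x6 XOR x5) IMPLIES x5 = false IMPLIES false = true
x5 OR x6 = false OR false = false
x6 AND (x5 OR x6) = false AND false = false
(x6 AND (x5 OR x6)) IMPLIES x6 = false IMPLIES false = true
x5 OR x6 = false OR false = false
(x5 OR x6) IMPLIES x6 = false IMPLIES false = true
((x6 AND (x5 OR x6)) IMPLIES x6) IFF ((x5 OR x6) IMPLIES x6) = true IFF true = true
(NOT NOT (x6 XOR x5) IMPLIES x5) XOR (((x6 AND (x5 OR x6)) IMPLIES x6) IFF ((x5 OR x6) IMPLIES x6)) = true XOR true = false
NOT (NOT (x6 AND (x5 XOR x6)) XOR x5) XOR ((NOT NOT (x6 XOR x5) IMPLIES x5) XOR (((x6 AND (x5 OR x6)) IMPLIES x6) IFF ((x5 OR x6) IMPLIES x6))) = false XOR false = false

false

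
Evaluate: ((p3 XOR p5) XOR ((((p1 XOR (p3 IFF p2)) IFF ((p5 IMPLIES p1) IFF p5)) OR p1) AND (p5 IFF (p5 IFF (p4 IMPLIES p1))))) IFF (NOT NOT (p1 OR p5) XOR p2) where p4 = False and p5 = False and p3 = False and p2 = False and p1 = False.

True

p3 XOR p5 = False XOR False = False
p3 IFF p2 = False IFF False = True
p1 XOR (p3 IFF p2) = False XOR True = True
p5 IMPLIES p1 = False IMPLIES False = True
(p5 IMPLIES p1) IFF p5 = True IFF False = False
(p1 XOR (p3 IFF p2)) IFF ((p5 IMPLIES p1) IFF p5) = True IFF False = False
((p1 XOR (p3 IFF p2)) IFF ((p5 IMPLIES p1) IFF p5)) OR p1 = False OR False = False
p4 IMPLIES p1 = False IMPLIES False = True
p5 IFF (p4 IMPLIES p1) = False IFF True = False
p5 IFF (p5 IFF (p4 IMPLIES p1)) = False IFF False = True
(((p1 XOR (p3 IFF p2)) IFF ((p5 IMPLIES p1) IFF p5)) OR p1) AND (p5 IFF (p5 IFF (p4 IMPLIES p1))) = False AND True = False
(p3 XOR p5) XOR ((((p1 XOR (p3 IFF p2)) IFF ((p5 IMPLIES p1) IFF p5)) OR p1) AND (p5 IFF (p5 IFF (p4 IMPLIES p1)))) = False XOR False = False
p1 OR p5 = False OR False = False
NOT (p1 OR p5) = NOT False = True
NOT NOT (p1 OR p5) = NOT True = False
NOT NOT (p1 OR p5) XOR p2 = False XOR False = False
((p3 XOR p5) XOR ((((p1 XOR (p3 IFF p2)) IFF ((p5 IMPLIES p1) IFF p5)) OR p1) AND (p5 IFF (p5 IFF (p4 IMPLIES p1))))) IFF (NOT NOT (p1 OR p5) XOR p2) = False IFF False = True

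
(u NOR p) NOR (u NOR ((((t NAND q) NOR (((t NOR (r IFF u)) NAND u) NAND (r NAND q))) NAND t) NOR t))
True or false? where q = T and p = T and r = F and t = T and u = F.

Substituting q=T, p=T, r=F, t=T, u=F:
u NOR p = F NOR T = F
t NAND q = T NAND T = F
r IFF u = F IFF F = T
t NOR (r IFF u) = T NOR T = F
(t NOR (r IFF u)) NAND u = F NAND F = T
r NAND q = F NAND T = T
((t NOR (r IFF u)) NAND u) NAND (r NAND q) = T NAND T = F
(t NAND q) NOR (((t NOR (r IFF u)) NAND u) NAND (r NAND q)) = F NOR F = T
((t NAND q) NOR (((t NOR (r IFF u)) NAND u) NAND (r NAND q))) NAND t = T NAND T = F
(((t NAND q) NOR (((t NOR (r IFF u)) NAND u) NAND (r NAND q))) NAND t) NOR t = F NOR T = F
u NOR ((((t NAND q) NOR (((t NOR (r IFF u)) NAND u) NAND (r NAND q))) NAND t) NOR t) = F NOR F = T
(u NOR p) NOR (u NOR ((((t NAND q) NOR (((t NOR (r IFF u)) NAND u) NAND (r NAND q))) NAND t) NOR t)) = F NOR T = F

F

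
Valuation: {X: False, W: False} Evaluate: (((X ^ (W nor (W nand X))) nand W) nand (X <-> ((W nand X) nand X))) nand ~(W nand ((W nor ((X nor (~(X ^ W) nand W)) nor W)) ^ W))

True

Substituting X=False, W=False:
W nand X = False nand False = True
W nor (W nand X) = False nor True = False
X ^ (W nor (W nand X)) = False ^ False = False
(X ^ (W nor (W nand X))) nand W = False nand False = True
W nand X = False nand False = True
(W nand X) nand X = True nand False = True
X <-> ((W nand X) nand X) = False <-> True = False
((X ^ (W nor (W nand X))) nand W) nand (X <-> ((W nand X) nand X)) = True nand False = True
X ^ W = False ^ False = False
~(X ^ W) = ~False = True
~(X ^ W) nand W = True nand False = True
X nor (~(X ^ W) nand W) = False nor True = False
(X nor (~(X ^ W) nand W)) nor W = False nor False = True
W nor ((X nor (~(X ^ W) nand W)) nor W) = False nor True = False
(W nor ((X nor (~(X ^ W) nand W)) nor W)) ^ W = False ^ False = False
W nand ((W nor ((X nor (~(X ^ W) nand W)) nor W)) ^ W) = False nand False = True
~(W nand ((W nor ((X nor (~(X ^ W) nand W)) nor W)) ^ W)) = ~True = False
(((X ^ (W nor (W nand X))) nand W) nand (X <-> ((W nand X) nand X))) nand ~(W nand ((W nor ((X nor (~(X ^ W) nand W)) nor W)) ^ W)) = True nand False = True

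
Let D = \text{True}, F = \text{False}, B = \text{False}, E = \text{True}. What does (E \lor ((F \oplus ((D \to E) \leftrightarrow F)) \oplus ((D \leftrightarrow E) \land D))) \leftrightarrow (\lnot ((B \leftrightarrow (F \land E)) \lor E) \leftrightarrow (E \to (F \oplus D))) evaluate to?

\text{False}

Substituting D=\text{True}, F=\text{False}, B=\text{False}, E=\text{True}:
D \to E = \text{True} \to \text{True} = \text{True}
(D \to E) \leftrightarrow F = \text{True} \leftrightarrow \text{False} = \text{False}
F \oplus ((D \to E) \leftrightarrow F) = \text{False} \oplus \text{False} = \text{False}
D \leftrightarrow E = \text{True} \leftrightarrow \text{True} = \text{True}
(D \leftrightarrow E) \land D = \text{True} \land \text{True} = \text{True}
(F \oplus ((D \to E) \leftrightarrow F)) \oplus ((D \leftrightarrow E) \land D) = \text{False} \oplus \text{True} = \text{True}
E \lor ((F \oplus ((D \to E) \leftrightarrow F)) \oplus ((D \leftrightarrow E) \land D)) = \text{True} \lor \text{True} = \text{True}
F \land E = \text{False} \land \text{True} = \text{False}
B \leftrightarrow (F \land E) = \text{False} \leftrightarrow \text{False} = \text{True}
(B \leftrightarrow (F \land E)) \lor E = \text{True} \lor \text{True} = \text{True}
\lnot ((B \leftrightarrow (F \land E)) \lor E) = \lnot \text{True} = \text{False}
F \oplus D = \text{False} \oplus \text{True} = \text{True}
E \to (F \oplus D) = \text{True} \to \text{True} = \text{True}
\lnot ((B \leftrightarrow (F \land E)) \lor E) \leftrightarrow (E \to (F \oplus D)) = \text{False} \leftrightarrow \text{True} = \text{False}
(E \lor ((F \oplus ((D \to E) \leftrightarrow F)) \oplus ((D \leftrightarrow E) \land D))) \leftrightarrow (\lnot ((B \leftrightarrow (F \land E)) \lor E) \leftrightarrow (E \to (F \oplus D))) = \text{True} \leftrightarrow \text{False} = \text{False}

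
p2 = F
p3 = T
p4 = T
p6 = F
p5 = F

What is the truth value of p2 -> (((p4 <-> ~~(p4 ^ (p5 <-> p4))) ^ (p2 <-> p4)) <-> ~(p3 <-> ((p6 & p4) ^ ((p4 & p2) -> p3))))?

T

p5 <-> p4 = F <-> T = F
p4 ^ (p5 <-> p4) = T ^ F = T
~(p4 ^ (p5 <-> p4)) = ~T = F
~~(p4 ^ (p5 <-> p4)) = ~F = T
p4 <-> ~~(p4 ^ (p5 <-> p4)) = T <-> T = T
p2 <-> p4 = F <-> T = F
(p4 <-> ~~(p4 ^ (p5 <-> p4))) ^ (p2 <-> p4) = T ^ F = T
p6 & p4 = F & T = F
p4 & p2 = T & F = F
(p4 & p2) -> p3 = F -> T = T
(p6 & p4) ^ ((p4 & p2) -> p3) = F ^ T = T
p3 <-> ((p6 & p4) ^ ((p4 & p2) -> p3)) = T <-> T = T
~(p3 <-> ((p6 & p4) ^ ((p4 & p2) -> p3))) = ~T = F
((p4 <-> ~~(p4 ^ (p5 <-> p4))) ^ (p2 <-> p4)) <-> ~(p3 <-> ((p6 & p4) ^ ((p4 & p2) -> p3))) = T <-> F = F
p2 -> (((p4 <-> ~~(p4 ^ (p5 <-> p4))) ^ (p2 <-> p4)) <-> ~(p3 <-> ((p6 & p4) ^ ((p4 & p2) -> p3)))) = F -> F = T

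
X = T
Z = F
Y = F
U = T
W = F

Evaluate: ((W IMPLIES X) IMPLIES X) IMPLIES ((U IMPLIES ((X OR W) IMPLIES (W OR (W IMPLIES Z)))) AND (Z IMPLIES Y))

W IMPLIES X = F IMPLIES T = T
(W IMPLIES X) IMPLIES X = T IMPLIES T = T
X OR W = T OR F = T
W IMPLIES Z = F IMPLIES F = T
W OR (W IMPLIES Z) = F OR T = T
(X OR W) IMPLIES (W OR (W IMPLIES Z)) = T IMPLIES T = T
U IMPLIES ((X OR W) IMPLIES (W OR (W IMPLIES Z))) = T IMPLIES T = T
Z IMPLIES Y = F IMPLIES F = T
(U IMPLIES ((X OR W) IMPLIES (W OR (W IMPLIES Z)))) AND (Z IMPLIES Y) = T AND T = T
((W IMPLIES X) IMPLIES X) IMPLIES ((U IMPLIES ((X OR W) IMPLIES (W OR (W IMPLIES Z)))) AND (Z IMPLIES Y)) = T IMPLIES T = T

T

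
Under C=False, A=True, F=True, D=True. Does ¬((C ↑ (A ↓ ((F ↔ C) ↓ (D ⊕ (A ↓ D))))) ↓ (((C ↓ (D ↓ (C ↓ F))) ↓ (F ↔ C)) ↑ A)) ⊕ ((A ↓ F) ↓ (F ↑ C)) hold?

True

F ↔ C = True ↔ False = False
A ↓ D = True ↓ True = False
D ⊕ (A ↓ D) = True ⊕ False = True
(F ↔ C) ↓ (D ⊕ (A ↓ D)) = False ↓ True = False
A ↓ ((F ↔ C) ↓ (D ⊕ (A ↓ D))) = True ↓ False = False
C ↑ (A ↓ ((F ↔ C) ↓ (D ⊕ (A ↓ D)))) = False ↑ False = True
C ↓ F = False ↓ True = False
D ↓ (C ↓ F) = True ↓ False = False
C ↓ (D ↓ (C ↓ F)) = False ↓ False = True
F ↔ C = True ↔ False = False
(C ↓ (D ↓ (C ↓ F))) ↓ (F ↔ C) = True ↓ False = False
((C ↓ (D ↓ (C ↓ F))) ↓ (F ↔ C)) ↑ A = False ↑ True = True
(C ↑ (A ↓ ((F ↔ C) ↓ (D ⊕ (A ↓ D))))) ↓ (((C ↓ (D ↓ (C ↓ F))) ↓ (F ↔ C)) ↑ A) = True ↓ True = False
¬((C ↑ (A ↓ ((F ↔ C) ↓ (D ⊕ (A ↓ D))))) ↓ (((C ↓ (D ↓ (C ↓ F))) ↓ (F ↔ C)) ↑ A)) = ¬False = True
A ↓ F = True ↓ True = False
F ↑ C = True ↑ False = True
(A ↓ F) ↓ (F ↑ C) = False ↓ True = False
¬((C ↑ (A ↓ ((F ↔ C) ↓ (D ⊕ (A ↓ D))))) ↓ (((C ↓ (D ↓ (C ↓ F))) ↓ (F ↔ C)) ↑ A)) ⊕ ((A ↓ F) ↓ (F ↑ C)) = True ⊕ False = True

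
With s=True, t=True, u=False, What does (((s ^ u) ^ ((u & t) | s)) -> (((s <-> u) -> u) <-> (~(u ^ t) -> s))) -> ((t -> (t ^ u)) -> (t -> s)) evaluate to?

True

s ^ u = True ^ False = True
u & t = False & True = False
(u & t) | s = False | True = True
(s ^ u) ^ ((u & t) | s) = True ^ True = False
s <-> u = True <-> False = False
(s <-> u) -> u = False -> False = True
u ^ t = False ^ True = True
~(u ^ t) = ~True = False
~(u ^ t) -> s = False -> True = True
((s <-> u) -> u) <-> (~(u ^ t) -> s) = True <-> True = True
((s ^ u) ^ ((u & t) | s)) -> (((s <-> u) -> u) <-> (~(u ^ t) -> s)) = False -> True = True
t ^ u = True ^ False = True
t -> (t ^ u) = True -> True = True
t -> s = True -> True = True
(t -> (t ^ u)) -> (t -> s) = True -> True = True
(((s ^ u) ^ ((u & t) | s)) -> (((s <-> u) -> u) <-> (~(u ^ t) -> s))) -> ((t -> (t ^ u)) -> (t -> s)) = True -> True = True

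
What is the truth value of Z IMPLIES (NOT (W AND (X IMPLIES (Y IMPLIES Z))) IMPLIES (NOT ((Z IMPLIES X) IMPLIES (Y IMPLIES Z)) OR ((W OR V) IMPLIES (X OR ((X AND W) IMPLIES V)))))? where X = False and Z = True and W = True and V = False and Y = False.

Y IMPLIES Z = False IMPLIES True = True
X IMPLIES (Y IMPLIES Z) = False IMPLIES True = True
W AND (X IMPLIES (Y IMPLIES Z)) = True AND True = True
NOT (W AND (X IMPLIES (Y IMPLIES Z))) = NOT True = False
Z IMPLIES X = True IMPLIES False = False
Y IMPLIES Z = False IMPLIES True = True
(Z IMPLIES X) IMPLIES (Y IMPLIES Z) = False IMPLIES True = True
NOT ((Z IMPLIES X) IMPLIES (Y IMPLIES Z)) = NOT True = False
W OR V = True OR False = True
X AND W = False AND True = False
(X AND W) IMPLIES V = False IMPLIES False = True
X OR ((X AND W) IMPLIES V) = False OR True = True
(W OR V) IMPLIES (X OR ((X AND W) IMPLIES V)) = True IMPLIES True = True
NOT ((Z IMPLIES X) IMPLIES (Y IMPLIES Z)) OR ((W OR V) IMPLIES (X OR ((X AND W) IMPLIES V))) = False OR True = True
NOT (W AND (X IMPLIES (Y IMPLIES Z))) IMPLIES (NOT ((Z IMPLIES X) IMPLIES (Y IMPLIES Z)) OR ((W OR V) IMPLIES (X OR ((X AND W) IMPLIES V)))) = False IMPLIES True = True
Z IMPLIES (NOT (W AND (X IMPLIES (Y IMPLIES Z))) IMPLIES (NOT ((Z IMPLIES X) IMPLIES (Y IMPLIES Z)) OR ((W OR V) IMPLIES (X OR ((X AND W) IMPLIES V))))) = True IMPLIES True = True

True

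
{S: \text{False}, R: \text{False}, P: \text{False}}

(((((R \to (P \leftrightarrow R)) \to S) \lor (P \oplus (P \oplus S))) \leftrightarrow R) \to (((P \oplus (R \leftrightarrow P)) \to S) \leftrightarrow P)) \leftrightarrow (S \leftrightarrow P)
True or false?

\text{True}

Substituting S=\text{False}, R=\text{False}, P=\text{False}:
P \leftrightarrow R = \text{False} \leftrightarrow \text{False} = \text{True}
R \to (P \leftrightarrow R) = \text{False} \to \text{True} = \text{True}
(R \to (P \leftrightarrow R)) \to S = \text{True} \to \text{False} = \text{False}
P \oplus S = \text{False} \oplus \text{False} = \text{False}
P \oplus (P \oplus S) = \text{False} \oplus \text{False} = \text{False}
((R \to (P \leftrightarrow R)) \to S) \lor (P \oplus (P \oplus S)) = \text{False} \lor \text{False} = \text{False}
(((R \to (P \leftrightarrow R)) \to S) \lor (P \oplus (P \oplus S))) \leftrightarrow R = \text{False} \leftrightarrow \text{False} = \text{True}
R \leftrightarrow P = \text{False} \leftrightarrow \text{False} = \text{True}
P \oplus (R \leftrightarrow P) = \text{False} \oplus \text{True} = \text{True}
(P \oplus (R \leftrightarrow P)) \to S = \text{True} \to \text{False} = \text{False}
((P \oplus (R \leftrightarrow P)) \to S) \leftrightarrow P = \text{False} \leftrightarrow \text{False} = \text{True}
((((R \to (P \leftrightarrow R)) \to S) \lor (P \oplus (P \oplus S))) \leftrightarrow R) \to (((P \oplus (R \leftrightarrow P)) \to S) \leftrightarrow P) = \text{True} \to \text{True} = \text{True}
S \leftrightarrow P = \text{False} \leftrightarrow \text{False} = \text{True}
(((((R \to (P \leftrightarrow R)) \to S) \lor (P \oplus (P \oplus S))) \leftrightarrow R) \to (((P \oplus (R \leftrightarrow P)) \to S) \leftrightarrow P)) \leftrightarrow (S \leftrightarrow P) = \text{True} \leftrightarrow \text{True} = \text{True}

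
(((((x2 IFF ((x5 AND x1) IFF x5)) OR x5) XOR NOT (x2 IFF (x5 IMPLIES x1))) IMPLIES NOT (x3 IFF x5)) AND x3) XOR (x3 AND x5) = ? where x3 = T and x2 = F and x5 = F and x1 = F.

T

Substituting x3=T, x2=F, x5=F, x1=F:
x5 AND x1 = F AND F = F
(x5 AND x1) IFF x5 = F IFF F = T
x2 IFF ((x5 AND x1) IFF x5) = F IFF T = F
(x2 IFF ((x5 AND x1) IFF x5)) OR x5 = F OR F = F
x5 IMPLIES x1 = F IMPLIES F = T
x2 IFF (x5 IMPLIES x1) = F IFF T = F
NOT (x2 IFF (x5 IMPLIES x1)) = NOT F = T
((x2 IFF ((x5 AND x1) IFF x5)) OR x5) XOR NOT (x2 IFF (x5 IMPLIES x1)) = F XOR T = T
x3 IFF x5 = T IFF F = F
NOT (x3 IFF x5) = NOT F = T
(((x2 IFF ((x5 AND x1) IFF x5)) OR x5) XOR NOT (x2 IFF (x5 IMPLIES x1))) IMPLIES NOT (x3 IFF x5) = T IMPLIES T = T
((((x2 IFF ((x5 AND x1) IFF x5)) OR x5) XOR NOT (x2 IFF (x5 IMPLIES x1))) IMPLIES NOT (x3 IFF x5)) AND x3 = T AND T = T
x3 AND x5 = T AND F = F
(((((x2 IFF ((x5 AND x1) IFF x5)) OR x5) XOR NOT (x2 IFF (x5 IMPLIES x1))) IMPLIES NOT (x3 IFF x5)) AND x3) XOR (x3 AND x5) = T XOR F = T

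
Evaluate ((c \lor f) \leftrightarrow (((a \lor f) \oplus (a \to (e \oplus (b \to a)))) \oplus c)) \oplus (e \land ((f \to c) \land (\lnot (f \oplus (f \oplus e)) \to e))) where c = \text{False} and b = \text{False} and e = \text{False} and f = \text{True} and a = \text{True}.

c \lor f = \text{False} \lor \text{True} = \text{True}
a \lor f = \text{True} \lor \text{True} = \text{True}
b \to a = \text{False} \to \text{True} = \text{True}
e \oplus (b \to a) = \text{False} \oplus \text{True} = \text{True}
a \to (e \oplus (b \to a)) = \text{True} \to \text{True} = \text{True}
(a \lor f) \oplus (a \to (e \oplus (b \to a))) = \text{True} \oplus \text{True} = \text{False}
((a \lor f) \oplus (a \to (e \oplus (b \to a)))) \oplus c = \text{False} \oplus \text{False} = \text{False}
(c \lor f) \leftrightarrow (((a \lor f) \oplus (a \to (e \oplus (b \to a)))) \oplus c) = \text{True} \leftrightarrow \text{False} = \text{False}
f \to c = \text{True} \to \text{False} = \text{False}
f \oplus e = \text{True} \oplus \text{False} = \text{True}
f \oplus (f \oplus e) = \text{True} \oplus \text{True} = \text{False}
\lnot (f \oplus (f \oplus e)) = \lnot \text{False} = \text{True}
\lnot (f \oplus (f \oplus e)) \to e = \text{True} \to \text{False} = \text{False}
(f \to c) \land (\lnot (f \oplus (f \oplus e)) \to e) = \text{False} \land \text{False} = \text{False}
e \land ((f \to c) \land (\lnot (f \oplus (f \oplus e)) \to e)) = \text{False} \land \text{False} = \text{False}
((c \lor f) \leftrightarrow (((a \lor f) \oplus (a \to (e \oplus (b \to a)))) \oplus c)) \oplus (e \land ((f \to c) \land (\lnot (f \oplus (f \oplus e)) \to e))) = \text{False} \oplus \text{False} = \text{False}

\text{False}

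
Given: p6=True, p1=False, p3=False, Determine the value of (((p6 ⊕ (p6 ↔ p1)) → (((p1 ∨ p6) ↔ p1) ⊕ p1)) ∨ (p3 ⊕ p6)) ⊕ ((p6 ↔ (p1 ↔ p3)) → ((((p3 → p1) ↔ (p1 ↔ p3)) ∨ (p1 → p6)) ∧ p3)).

Substituting p6=True, p1=False, p3=False:
p6 ↔ p1 = True ↔ False = False
p6 ⊕ (p6 ↔ p1) = True ⊕ False = True
p1 ∨ p6 = False ∨ True = True
(p1 ∨ p6) ↔ p1 = True ↔ False = False
((p1 ∨ p6) ↔ p1) ⊕ p1 = False ⊕ False = False
(p6 ⊕ (p6 ↔ p1)) → (((p1 ∨ p6) ↔ p1) ⊕ p1) = True → False = False
p3 ⊕ p6 = False ⊕ True = True
((p6 ⊕ (p6 ↔ p1)) → (((p1 ∨ p6) ↔ p1) ⊕ p1)) ∨ (p3 ⊕ p6) = False ∨ True = True
p1 ↔ p3 = False ↔ False = True
p6 ↔ (p1 ↔ p3) = True ↔ True = True
p3 → p1 = False → False = True
p1 ↔ p3 = False ↔ False = True
(p3 → p1) ↔ (p1 ↔ p3) = True ↔ True = True
p1 → p6 = False → True = True
((p3 → p1) ↔ (p1 ↔ p3)) ∨ (p1 → p6) = True ∨ True = True
(((p3 → p1) ↔ (p1 ↔ p3)) ∨ (p1 → p6)) ∧ p3 = True ∧ False = False
(p6 ↔ (p1 ↔ p3)) → ((((p3 → p1) ↔ (p1 ↔ p3)) ∨ (p1 → p6)) ∧ p3) = True → False = False
(((p6 ⊕ (p6 ↔ p1)) → (((p1 ∨ p6) ↔ p1) ⊕ p1)) ∨ (p3 ⊕ p6)) ⊕ ((p6 ↔ (p1 ↔ p3)) → ((((p3 → p1) ↔ (p1 ↔ p3)) ∨ (p1 → p6)) ∧ p3)) = True ⊕ False = True

True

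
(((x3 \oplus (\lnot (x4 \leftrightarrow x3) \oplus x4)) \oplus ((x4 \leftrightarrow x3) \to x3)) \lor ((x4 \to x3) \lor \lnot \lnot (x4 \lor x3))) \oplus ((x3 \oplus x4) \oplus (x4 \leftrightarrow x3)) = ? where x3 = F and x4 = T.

Substituting x3=F, x4=T:
x4 \leftrightarrow x3 = T \leftrightarrow F = F
\lnot (x4 \leftrightarrow x3) = \lnot F = T
\lnot (x4 \leftrightarrow x3) \oplus x4 = T \oplus T = F
x3 \oplus (\lnot (x4 \leftrightarrow x3) \oplus x4) = F \oplus F = F
x4 \leftrightarrow x3 = T \leftrightarrow F = F
(x4 \leftrightarrow x3) \to x3 = F \to F = T
(x3 \oplus (\lnot (x4 \leftrightarrow x3) \oplus x4)) \oplus ((x4 \leftrightarrow x3) \to x3) = F \oplus T = T
x4 \to x3 = T \to F = F
x4 \lor x3 = T \lor F = T
\lnot (x4 \lor x3) = \lnot T = F
\lnot \lnot (x4 \lor x3) = \lnot F = T
(x4 \to x3) \lor \lnot \lnot (x4 \lor x3) = F \lor T = T
((x3 \oplus (\lnot (x4 \leftrightarrow x3) \oplus x4)) \oplus ((x4 \leftrightarrow x3) \to x3)) \lor ((x4 \to x3) \lor \lnot \lnot (x4 \lor x3)) = T \lor T = T
x3 \oplus x4 = F \oplus T = T
x4 \leftrightarrow x3 = T \leftrightarrow F = F
(x3 \oplus x4) \oplus (x4 \leftrightarrow x3) = T \oplus F = T
(((x3 \oplus (\lnot (x4 \leftrightarrow x3) \oplus x4)) \oplus ((x4 \leftrightarrow x3) \to x3)) \lor ((x4 \to x3) \lor \lnot \lnot (x4 \lor x3))) \oplus ((x3 \oplus x4) \oplus (x4 \leftrightarrow x3)) = T \oplus T = F

F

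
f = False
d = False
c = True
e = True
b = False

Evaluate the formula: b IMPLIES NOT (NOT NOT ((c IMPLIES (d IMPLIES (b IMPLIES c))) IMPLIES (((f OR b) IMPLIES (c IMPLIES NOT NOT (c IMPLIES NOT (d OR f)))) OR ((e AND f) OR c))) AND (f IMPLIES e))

b IMPLIES c = False IMPLIES True = True
d IMPLIES (b IMPLIES c) = False IMPLIES True = True
c IMPLIES (d IMPLIES (b IMPLIES c)) = True IMPLIES True = True
f OR b = False OR False = False
d OR f = False OR False = False
NOT (d OR f) = NOT False = True
c IMPLIES NOT (d OR f) = True IMPLIES True = True
NOT (c IMPLIES NOT (d OR f)) = NOT True = False
NOT NOT (c IMPLIES NOT (d OR f)) = NOT False = True
c IMPLIES NOT NOT (c IMPLIES NOT (d OR f)) = True IMPLIES True = True
(f OR b) IMPLIES (c IMPLIES NOT NOT (c IMPLIES NOT (d OR f))) = False IMPLIES True = True
e AND f = True AND False = False
(e AND f) OR c = False OR True = True
((f OR b) IMPLIES (c IMPLIES NOT NOT (c IMPLIES NOT (d OR f)))) OR ((e AND f) OR c) = True OR True = True
(c IMPLIES (d IMPLIES (b IMPLIES c))) IMPLIES (((f OR b) IMPLIES (c IMPLIES NOT NOT (c IMPLIES NOT (d OR f)))) OR ((e AND f) OR c)) = True IMPLIES True = True
NOT ((c IMPLIES (d IMPLIES (b IMPLIES c))) IMPLIES (((f OR b) IMPLIES (c IMPLIES NOT NOT (c IMPLIES NOT (d OR f)))) OR ((e AND f) OR c))) = NOT True = False
NOT NOT ((c IMPLIES (d IMPLIES (b IMPLIES c))) IMPLIES (((f OR b) IMPLIES (c IMPLIES NOT NOT (c IMPLIES NOT (d OR f)))) OR ((e AND f) OR c))) = NOT False = True
f IMPLIES e = False IMPLIES True = True
NOT NOT ((c IMPLIES (d IMPLIES (b IMPLIES c))) IMPLIES (((f OR b) IMPLIES (c IMPLIES NOT NOT (c IMPLIES NOT (d OR f)))) OR ((e AND f) OR c))) AND (f IMPLIES e) = True AND True = True
NOT (NOT NOT ((c IMPLIES (d IMPLIES (b IMPLIES c))) IMPLIES (((f OR b) IMPLIES (c IMPLIES NOT NOT (c IMPLIES NOT (d OR f)))) OR ((e AND f) OR c))) AND (f IMPLIES e)) = NOT True = False
b IMPLIES NOT (NOT NOT ((c IMPLIES (d IMPLIES (b IMPLIES c))) IMPLIES (((f OR b) IMPLIES (c IMPLIES NOT NOT (c IMPLIES NOT (d OR f)))) OR ((e AND f) OR c))) AND (f IMPLIES e)) = False IMPLIES False = True

True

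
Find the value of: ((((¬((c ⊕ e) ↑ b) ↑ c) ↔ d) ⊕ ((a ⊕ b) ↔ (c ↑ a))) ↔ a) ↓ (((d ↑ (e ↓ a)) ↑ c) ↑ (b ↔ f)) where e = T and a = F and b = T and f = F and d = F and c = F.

F

c ⊕ e = F ⊕ T = T
(c ⊕ e) ↑ b = T ↑ T = F
¬((c ⊕ e) ↑ b) = ¬F = T
¬((c ⊕ e) ↑ b) ↑ c = T ↑ F = T
(¬((c ⊕ e) ↑ b) ↑ c) ↔ d = T ↔ F = F
a ⊕ b = F ⊕ T = T
c ↑ a = F ↑ F = T
(a ⊕ b) ↔ (c ↑ a) = T ↔ T = T
((¬((c ⊕ e) ↑ b) ↑ c) ↔ d) ⊕ ((a ⊕ b) ↔ (c ↑ a)) = F ⊕ T = T
(((¬((c ⊕ e) ↑ b) ↑ c) ↔ d) ⊕ ((a ⊕ b) ↔ (c ↑ a))) ↔ a = T ↔ F = F
e ↓ a = T ↓ F = F
d ↑ (e ↓ a) = F ↑ F = T
(d ↑ (e ↓ a)) ↑ c = T ↑ F = T
b ↔ f = T ↔ F = F
((d ↑ (e ↓ a)) ↑ c) ↑ (b ↔ f) = T ↑ F = T
((((¬((c ⊕ e) ↑ b) ↑ c) ↔ d) ⊕ ((a ⊕ b) ↔ (c ↑ a))) ↔ a) ↓ (((d ↑ (e ↓ a)) ↑ c) ↑ (b ↔ f)) = F ↓ T = F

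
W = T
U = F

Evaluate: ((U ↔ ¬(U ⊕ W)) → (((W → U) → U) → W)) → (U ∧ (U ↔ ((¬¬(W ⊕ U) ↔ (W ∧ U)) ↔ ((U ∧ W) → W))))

Substituting W=T, U=F:
U ⊕ W = F ⊕ T = T
¬(U ⊕ W) = ¬T = F
U ↔ ¬(U ⊕ W) = F ↔ F = T
W → U = T → F = F
(W → U) → U = F → F = T
((W → U) → U) → W = T → T = T
(U ↔ ¬(U ⊕ W)) → (((W → U) → U) → W) = T → T = T
W ⊕ U = T ⊕ F = T
¬(W ⊕ U) = ¬T = F
¬¬(W ⊕ U) = ¬F = T
W ∧ U = T ∧ F = F
¬¬(W ⊕ U) ↔ (W ∧ U) = T ↔ F = F
U ∧ W = F ∧ T = F
(U ∧ W) → W = F → T = T
(¬¬(W ⊕ U) ↔ (W ∧ U)) ↔ ((U ∧ W) → W) = F ↔ T = F
U ↔ ((¬¬(W ⊕ U) ↔ (W ∧ U)) ↔ ((U ∧ W) → W)) = F ↔ F = T
U ∧ (U ↔ ((¬¬(W ⊕ U) ↔ (W ∧ U)) ↔ ((U ∧ W) → W))) = F ∧ T = F
((U ↔ ¬(U ⊕ W)) → (((W → U) → U) → W)) → (U ∧ (U ↔ ((¬¬(W ⊕ U) ↔ (W ∧ U)) ↔ ((U ∧ W) → W)))) = T → F = F

F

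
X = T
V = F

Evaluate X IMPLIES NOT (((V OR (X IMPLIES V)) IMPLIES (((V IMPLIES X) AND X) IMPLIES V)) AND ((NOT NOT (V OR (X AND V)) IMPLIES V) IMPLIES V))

T

X IMPLIES V = T IMPLIES F = F
V OR (X IMPLIES V) = F OR F = F
V IMPLIES X = F IMPLIES T = T
(V IMPLIES X) AND X = T AND T = T
((V IMPLIES X) AND X) IMPLIES V = T IMPLIES F = F
(V OR (X IMPLIES V)) IMPLIES (((V IMPLIES X) AND X) IMPLIES V) = F IMPLIES F = T
X AND V = T AND F = F
V OR (X AND V) = F OR F = F
NOT (V OR (X AND V)) = NOT F = T
NOT NOT (V OR (X AND V)) = NOT T = F
NOT NOT (V OR (X AND V)) IMPLIES V = F IMPLIES F = T
(NOT NOT (V OR (X AND V)) IMPLIES V) IMPLIES V = T IMPLIES F = F
((V OR (X IMPLIES V)) IMPLIES (((V IMPLIES X) AND X) IMPLIES V)) AND ((NOT NOT (V OR (X AND V)) IMPLIES V) IMPLIES V) = T AND F = F
NOT (((V OR (X IMPLIES V)) IMPLIES (((V IMPLIES X) AND X) IMPLIES V)) AND ((NOT NOT (V OR (X AND V)) IMPLIES V) IMPLIES V)) = NOT F = T
X IMPLIES NOT (((V OR (X IMPLIES V)) IMPLIES (((V IMPLIES X) AND X) IMPLIES V)) AND ((NOT NOT (V OR (X AND V)) IMPLIES V) IMPLIES V)) = T IMPLIES T = T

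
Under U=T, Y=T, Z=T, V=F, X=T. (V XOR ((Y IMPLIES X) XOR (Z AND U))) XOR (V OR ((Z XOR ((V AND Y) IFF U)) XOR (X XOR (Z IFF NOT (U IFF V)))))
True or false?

Y IMPLIES X = T IMPLIES T = T
Z AND U = T AND T = T
(Y IMPLIES X) XOR (Z AND U) = T XOR T = F
V XOR ((Y IMPLIES X) XOR (Z AND U)) = F XOR F = F
V AND Y = F AND T = F
(V AND Y) IFF U = F IFF T = F
Z XOR ((V AND Y) IFF U) = T XOR F = T
U IFF V = T IFF F = F
NOT (U IFF V) = NOT F = T
Z IFF NOT (U IFF V) = T IFF T = T
X XOR (Z IFF NOT (U IFF V)) = T XOR T = F
(Z XOR ((V AND Y) IFF U)) XOR (X XOR (Z IFF NOT (U IFF V))) = T XOR F = T
V OR ((Z XOR ((V AND Y) IFF U)) XOR (X XOR (Z IFF NOT (U IFF V)))) = F OR T = T
(V XOR ((Y IMPLIES X) XOR (Z AND U))) XOR (V OR ((Z XOR ((V AND Y) IFF U)) XOR (X XOR (Z IFF NOT (U IFF V))))) = F XOR T = T

T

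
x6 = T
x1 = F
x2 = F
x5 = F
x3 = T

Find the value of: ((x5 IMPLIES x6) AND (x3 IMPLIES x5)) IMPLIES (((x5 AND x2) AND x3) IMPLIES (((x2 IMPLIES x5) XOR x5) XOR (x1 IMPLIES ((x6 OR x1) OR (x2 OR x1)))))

T

x5 IMPLIES x6 = F IMPLIES T = T
x3 IMPLIES x5 = T IMPLIES F = F
(x5 IMPLIES x6) AND (x3 IMPLIES x5) = T AND F = F
x5 AND x2 = F AND F = F
(x5 AND x2) AND x3 = F AND T = F
x2 IMPLIES x5 = F IMPLIES F = T
(x2 IMPLIES x5) XOR x5 = T XOR F = T
x6 OR x1 = T OR F = T
x2 OR x1 = F OR F = F
(x6 OR x1) OR (x2 OR x1) = T OR F = T
x1 IMPLIES ((x6 OR x1) OR (x2 OR x1)) = F IMPLIES T = T
((x2 IMPLIES x5) XOR x5) XOR (x1 IMPLIES ((x6 OR x1) OR (x2 OR x1))) = T XOR T = F
((x5 AND x2) AND x3) IMPLIES (((x2 IMPLIES x5) XOR x5) XOR (x1 IMPLIES ((x6 OR x1) OR (x2 OR x1)))) = F IMPLIES F = T
((x5 IMPLIES x6) AND (x3 IMPLIES x5)) IMPLIES (((x5 AND x2) AND x3) IMPLIES (((x2 IMPLIES x5) XOR x5) XOR (x1 IMPLIES ((x6 OR x1) OR (x2 OR x1))))) = F IMPLIES T = T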